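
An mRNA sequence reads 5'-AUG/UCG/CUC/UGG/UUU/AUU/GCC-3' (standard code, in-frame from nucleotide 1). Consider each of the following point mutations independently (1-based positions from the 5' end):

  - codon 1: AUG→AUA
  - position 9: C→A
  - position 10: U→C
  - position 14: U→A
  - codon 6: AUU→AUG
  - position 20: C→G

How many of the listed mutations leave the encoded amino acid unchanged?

1

Codon 1: AUG (Met) → AUA (Ile) — missense.
Codon 3: CUC (Leu) → CUA (Leu) — synonymous.
Codon 4: UGG (Trp) → CGG (Arg) — missense.
Codon 5: UUU (Phe) → UAU (Tyr) — missense.
Codon 6: AUU (Ile) → AUG (Met) — missense.
Codon 7: GCC (Ala) → GGC (Gly) — missense.
Synonymous: 1 of 6.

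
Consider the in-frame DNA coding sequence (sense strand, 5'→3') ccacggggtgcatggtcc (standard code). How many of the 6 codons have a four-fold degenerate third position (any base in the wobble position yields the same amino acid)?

5

Codon 1 CCA (Pro): third position 4-fold.
Codon 2 CGG (Arg): third position 4-fold.
Codon 3 GGT (Gly): third position 4-fold.
Codon 4 GCA (Ala): third position 4-fold.
Codon 5 TGG (Trp): third position 1-fold.
Codon 6 TCC (Ser): third position 4-fold.
Four-fold degenerate third positions: 5.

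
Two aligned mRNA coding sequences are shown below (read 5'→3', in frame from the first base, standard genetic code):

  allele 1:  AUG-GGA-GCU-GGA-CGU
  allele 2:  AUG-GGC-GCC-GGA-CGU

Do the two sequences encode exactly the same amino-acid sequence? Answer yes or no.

yes

Codon 1: AUG Met / AUG Met — identical.
Codon 2: GGA Gly / GGC Gly — synonymous.
Codon 3: GCU Ala / GCC Ala — synonymous.
Codon 4: GGA Gly / GGA Gly — identical.
Codon 5: CGU Arg / CGU Arg — identical.
Nonsynonymous differences: 0 → same protein.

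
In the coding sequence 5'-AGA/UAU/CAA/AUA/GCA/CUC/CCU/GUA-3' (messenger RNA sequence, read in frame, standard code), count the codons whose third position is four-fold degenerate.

4

Codon 1 AGA (Arg): third position 2-fold.
Codon 2 UAU (Tyr): third position 2-fold.
Codon 3 CAA (Gln): third position 2-fold.
Codon 4 AUA (Ile): third position 3-fold.
Codon 5 GCA (Ala): third position 4-fold.
Codon 6 CUC (Leu): third position 4-fold.
Codon 7 CCU (Pro): third position 4-fold.
Codon 8 GUA (Val): third position 4-fold.
Four-fold degenerate third positions: 4.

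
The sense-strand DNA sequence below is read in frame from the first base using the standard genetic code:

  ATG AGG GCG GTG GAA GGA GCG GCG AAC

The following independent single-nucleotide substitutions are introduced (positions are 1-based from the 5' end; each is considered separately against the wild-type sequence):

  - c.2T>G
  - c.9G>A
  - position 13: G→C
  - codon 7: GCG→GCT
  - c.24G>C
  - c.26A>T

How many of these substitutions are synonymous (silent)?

3

Codon 1: ATG (Met) → AGG (Arg) — missense.
Codon 3: GCG (Ala) → GCA (Ala) — synonymous.
Codon 5: GAA (Glu) → CAA (Gln) — missense.
Codon 7: GCG (Ala) → GCT (Ala) — synonymous.
Codon 8: GCG (Ala) → GCC (Ala) — synonymous.
Codon 9: AAC (Asn) → ATC (Ile) — missense.
Synonymous: 3 of 6.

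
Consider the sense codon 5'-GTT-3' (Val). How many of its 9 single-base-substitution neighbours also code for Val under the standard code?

Position 1: none → 0 synonymous.
Position 2: none → 0 synonymous.
Position 3: GTC, GTA, GTG → 3 synonymous.
Total: 0 + 0 + 3 = 3.

3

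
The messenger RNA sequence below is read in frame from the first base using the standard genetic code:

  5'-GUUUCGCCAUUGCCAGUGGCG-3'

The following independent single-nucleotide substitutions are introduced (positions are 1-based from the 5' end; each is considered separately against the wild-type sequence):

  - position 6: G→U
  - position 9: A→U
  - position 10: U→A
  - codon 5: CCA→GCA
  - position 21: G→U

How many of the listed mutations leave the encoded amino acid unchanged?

3

Codon 2: UCG (Ser) → UCU (Ser) — synonymous.
Codon 3: CCA (Pro) → CCU (Pro) — synonymous.
Codon 4: UUG (Leu) → AUG (Met) — missense.
Codon 5: CCA (Pro) → GCA (Ala) — missense.
Codon 7: GCG (Ala) → GCU (Ala) — synonymous.
Synonymous: 3 of 5.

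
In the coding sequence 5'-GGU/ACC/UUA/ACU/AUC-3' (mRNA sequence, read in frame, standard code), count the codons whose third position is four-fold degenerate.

3

Codon 1 GGU (Gly): third position 4-fold.
Codon 2 ACC (Thr): third position 4-fold.
Codon 3 UUA (Leu): third position 2-fold.
Codon 4 ACU (Thr): third position 4-fold.
Codon 5 AUC (Ile): third position 3-fold.
Four-fold degenerate third positions: 3.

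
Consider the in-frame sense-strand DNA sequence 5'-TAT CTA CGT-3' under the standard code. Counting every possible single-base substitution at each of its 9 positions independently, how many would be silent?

Codon 1 (TAT, Tyr): 1 synonymous substitution.
Codon 2 (CTA, Leu): 4 synonymous substitutions.
Codon 3 (CGT, Arg): 3 synonymous substitutions.
Total: 1 + 4 + 3 = 8.

8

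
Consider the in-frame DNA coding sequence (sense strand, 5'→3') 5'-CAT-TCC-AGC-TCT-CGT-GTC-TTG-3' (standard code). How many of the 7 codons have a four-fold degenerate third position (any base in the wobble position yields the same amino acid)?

4

Codon 1 CAT (His): third position 2-fold.
Codon 2 TCC (Ser): third position 4-fold.
Codon 3 AGC (Ser): third position 2-fold.
Codon 4 TCT (Ser): third position 4-fold.
Codon 5 CGT (Arg): third position 4-fold.
Codon 6 GTC (Val): third position 4-fold.
Codon 7 TTG (Leu): third position 2-fold.
Four-fold degenerate third positions: 4.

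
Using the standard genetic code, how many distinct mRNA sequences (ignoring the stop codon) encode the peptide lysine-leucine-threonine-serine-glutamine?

Lys: 2 codons.
Leu: 6 codons.
Thr: 4 codons.
Ser: 6 codons.
Gln: 2 codons.
2 × 6 × 4 × 6 × 2 = 576.

576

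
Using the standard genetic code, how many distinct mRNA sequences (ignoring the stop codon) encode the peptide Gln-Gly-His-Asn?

32

Gln: 2 codons.
Gly: 4 codons.
His: 2 codons.
Asn: 2 codons.
2 × 4 × 2 × 2 = 32.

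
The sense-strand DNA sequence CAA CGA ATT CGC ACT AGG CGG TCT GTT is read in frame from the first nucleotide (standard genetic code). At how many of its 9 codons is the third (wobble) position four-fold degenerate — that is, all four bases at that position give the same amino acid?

Codon 1 CAA (Gln): third position 2-fold.
Codon 2 CGA (Arg): third position 4-fold.
Codon 3 ATT (Ile): third position 3-fold.
Codon 4 CGC (Arg): third position 4-fold.
Codon 5 ACT (Thr): third position 4-fold.
Codon 6 AGG (Arg): third position 2-fold.
Codon 7 CGG (Arg): third position 4-fold.
Codon 8 TCT (Ser): third position 4-fold.
Codon 9 GTT (Val): third position 4-fold.
Four-fold degenerate third positions: 6.

6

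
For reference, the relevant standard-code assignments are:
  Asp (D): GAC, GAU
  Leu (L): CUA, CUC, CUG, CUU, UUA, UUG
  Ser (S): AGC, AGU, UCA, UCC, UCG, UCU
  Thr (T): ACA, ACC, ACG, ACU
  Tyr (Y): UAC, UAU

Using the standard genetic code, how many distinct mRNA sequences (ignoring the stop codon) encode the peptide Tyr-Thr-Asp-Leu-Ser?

Tyr: 2 codons.
Thr: 4 codons.
Asp: 2 codons.
Leu: 6 codons.
Ser: 6 codons.
2 × 4 × 2 × 6 × 6 = 576.

576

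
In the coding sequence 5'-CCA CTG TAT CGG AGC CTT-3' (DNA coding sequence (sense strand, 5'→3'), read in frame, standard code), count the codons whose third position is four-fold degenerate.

Codon 1 CCA (Pro): third position 4-fold.
Codon 2 CTG (Leu): third position 4-fold.
Codon 3 TAT (Tyr): third position 2-fold.
Codon 4 CGG (Arg): third position 4-fold.
Codon 5 AGC (Ser): third position 2-fold.
Codon 6 CTT (Leu): third position 4-fold.
Four-fold degenerate third positions: 4.

4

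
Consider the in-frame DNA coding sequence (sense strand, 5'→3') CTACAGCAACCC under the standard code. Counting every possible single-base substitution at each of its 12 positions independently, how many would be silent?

9

Codon 1 (CTA, Leu): 4 synonymous substitutions.
Codon 2 (CAG, Gln): 1 synonymous substitution.
Codon 3 (CAA, Gln): 1 synonymous substitution.
Codon 4 (CCC, Pro): 3 synonymous substitutions.
Total: 4 + 1 + 1 + 3 = 9.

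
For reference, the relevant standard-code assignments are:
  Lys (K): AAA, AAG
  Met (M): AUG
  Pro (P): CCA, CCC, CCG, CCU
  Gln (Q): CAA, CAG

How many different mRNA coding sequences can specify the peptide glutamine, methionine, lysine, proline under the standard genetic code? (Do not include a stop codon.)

16

Gln: 2 codons.
Met: 1 codon.
Lys: 2 codons.
Pro: 4 codons.
2 × 1 × 2 × 4 = 16.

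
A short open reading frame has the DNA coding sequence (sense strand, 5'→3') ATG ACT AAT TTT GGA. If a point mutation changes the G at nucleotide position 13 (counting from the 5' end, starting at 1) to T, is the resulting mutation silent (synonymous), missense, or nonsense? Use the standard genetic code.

Position 13 falls in codon 5: GGA → Gly.
After the substitution the codon is TGA → Stop.
The new codon is a stop codon, so this is a nonsense mutation.

nonsense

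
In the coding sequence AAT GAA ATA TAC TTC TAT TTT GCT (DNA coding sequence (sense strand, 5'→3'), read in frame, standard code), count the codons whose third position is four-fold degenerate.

Codon 1 AAT (Asn): third position 2-fold.
Codon 2 GAA (Glu): third position 2-fold.
Codon 3 ATA (Ile): third position 3-fold.
Codon 4 TAC (Tyr): third position 2-fold.
Codon 5 TTC (Phe): third position 2-fold.
Codon 6 TAT (Tyr): third position 2-fold.
Codon 7 TTT (Phe): third position 2-fold.
Codon 8 GCT (Ala): third position 4-fold.
Four-fold degenerate third positions: 1.

1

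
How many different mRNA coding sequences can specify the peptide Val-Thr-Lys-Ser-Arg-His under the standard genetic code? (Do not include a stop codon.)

Val: 4 codons.
Thr: 4 codons.
Lys: 2 codons.
Ser: 6 codons.
Arg: 6 codons.
His: 2 codons.
4 × 4 × 2 × 6 × 6 × 2 = 2304.

2304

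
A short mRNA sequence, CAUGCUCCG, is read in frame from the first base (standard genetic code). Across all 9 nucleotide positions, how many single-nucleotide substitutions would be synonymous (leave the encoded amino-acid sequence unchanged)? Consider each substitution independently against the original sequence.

7

Codon 1 (CAU, His): 1 synonymous substitution.
Codon 2 (GCU, Ala): 3 synonymous substitutions.
Codon 3 (CCG, Pro): 3 synonymous substitutions.
Total: 1 + 3 + 3 = 7.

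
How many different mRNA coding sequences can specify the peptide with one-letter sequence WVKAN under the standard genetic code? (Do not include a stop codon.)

Trp: 1 codon.
Val: 4 codons.
Lys: 2 codons.
Ala: 4 codons.
Asn: 2 codons.
1 × 4 × 2 × 4 × 2 = 64.

64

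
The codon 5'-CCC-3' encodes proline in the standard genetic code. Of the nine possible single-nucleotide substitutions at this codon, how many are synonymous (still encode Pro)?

Position 1: none → 0 synonymous.
Position 2: none → 0 synonymous.
Position 3: CCU, CCA, CCG → 3 synonymous.
Total: 0 + 0 + 3 = 3.

3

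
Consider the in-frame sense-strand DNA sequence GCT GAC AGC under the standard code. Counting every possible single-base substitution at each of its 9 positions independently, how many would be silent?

5

Codon 1 (GCT, Ala): 3 synonymous substitutions.
Codon 2 (GAC, Asp): 1 synonymous substitution.
Codon 3 (AGC, Ser): 1 synonymous substitution.
Total: 3 + 1 + 1 = 5.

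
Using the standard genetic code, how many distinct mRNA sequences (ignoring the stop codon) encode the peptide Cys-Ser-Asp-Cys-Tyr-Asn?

192

Cys: 2 codons.
Ser: 6 codons.
Asp: 2 codons.
Cys: 2 codons.
Tyr: 2 codons.
Asn: 2 codons.
2 × 6 × 2 × 2 × 2 × 2 = 192.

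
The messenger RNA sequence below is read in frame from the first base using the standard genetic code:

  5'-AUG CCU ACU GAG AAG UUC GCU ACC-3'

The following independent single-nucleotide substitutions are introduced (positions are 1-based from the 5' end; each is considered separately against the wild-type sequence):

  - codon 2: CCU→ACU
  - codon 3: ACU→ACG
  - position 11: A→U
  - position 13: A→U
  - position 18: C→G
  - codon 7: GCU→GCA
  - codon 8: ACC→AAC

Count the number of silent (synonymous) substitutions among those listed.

Codon 2: CCU (Pro) → ACU (Thr) — missense.
Codon 3: ACU (Thr) → ACG (Thr) — synonymous.
Codon 4: GAG (Glu) → GUG (Val) — missense.
Codon 5: AAG (Lys) → UAG (Stop) — nonsense.
Codon 6: UUC (Phe) → UUG (Leu) — missense.
Codon 7: GCU (Ala) → GCA (Ala) — synonymous.
Codon 8: ACC (Thr) → AAC (Asn) — missense.
Synonymous: 2 of 7.

2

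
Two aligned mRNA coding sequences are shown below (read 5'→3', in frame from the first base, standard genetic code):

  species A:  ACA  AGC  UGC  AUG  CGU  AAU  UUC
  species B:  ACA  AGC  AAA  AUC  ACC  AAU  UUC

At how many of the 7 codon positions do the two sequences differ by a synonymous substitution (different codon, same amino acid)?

0

Codon 1: ACA Thr / ACA Thr — identical.
Codon 2: AGC Ser / AGC Ser — identical.
Codon 3: UGC Cys / AAA Lys — nonsynonymous.
Codon 4: AUG Met / AUC Ile — nonsynonymous.
Codon 5: CGU Arg / ACC Thr — nonsynonymous.
Codon 6: AAU Asn / AAU Asn — identical.
Codon 7: UUC Phe / UUC Phe — identical.
Synonymous differences: 0.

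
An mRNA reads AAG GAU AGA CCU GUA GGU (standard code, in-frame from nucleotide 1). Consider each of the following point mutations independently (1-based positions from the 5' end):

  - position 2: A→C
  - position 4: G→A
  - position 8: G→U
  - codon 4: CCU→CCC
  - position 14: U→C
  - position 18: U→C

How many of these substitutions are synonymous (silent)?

2

Codon 1: AAG (Lys) → ACG (Thr) — missense.
Codon 2: GAU (Asp) → AAU (Asn) — missense.
Codon 3: AGA (Arg) → AUA (Ile) — missense.
Codon 4: CCU (Pro) → CCC (Pro) — synonymous.
Codon 5: GUA (Val) → GCA (Ala) — missense.
Codon 6: GGU (Gly) → GGC (Gly) — synonymous.
Synonymous: 2 of 6.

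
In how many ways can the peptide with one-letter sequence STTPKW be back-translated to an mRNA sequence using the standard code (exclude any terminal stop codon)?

768

Ser: 6 codons.
Thr: 4 codons.
Thr: 4 codons.
Pro: 4 codons.
Lys: 2 codons.
Trp: 1 codon.
6 × 4 × 4 × 4 × 2 × 1 = 768.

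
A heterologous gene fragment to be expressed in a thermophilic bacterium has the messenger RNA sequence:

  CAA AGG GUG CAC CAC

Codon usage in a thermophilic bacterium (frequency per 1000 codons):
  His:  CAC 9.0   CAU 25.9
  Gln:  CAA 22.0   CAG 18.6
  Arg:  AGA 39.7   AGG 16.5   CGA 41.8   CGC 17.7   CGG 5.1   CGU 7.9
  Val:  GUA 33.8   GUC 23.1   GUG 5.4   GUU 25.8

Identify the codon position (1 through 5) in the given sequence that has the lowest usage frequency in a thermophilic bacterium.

Codon 1 CAA (Gln): 22.0 per 1000.
Codon 2 AGG (Arg): 16.5 per 1000.
Codon 3 GUG (Val): 5.4 per 1000.
Codon 4 CAC (His): 9.0 per 1000.
Codon 5 CAC (His): 9.0 per 1000.
Lowest frequency is 5.4 at codon 3.

3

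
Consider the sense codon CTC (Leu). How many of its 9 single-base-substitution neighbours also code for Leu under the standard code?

3

Position 1: none → 0 synonymous.
Position 2: none → 0 synonymous.
Position 3: CTT, CTA, CTG → 3 synonymous.
Total: 0 + 0 + 3 = 3.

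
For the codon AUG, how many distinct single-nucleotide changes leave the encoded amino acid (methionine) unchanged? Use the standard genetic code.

0

Position 1: none → 0 synonymous.
Position 2: none → 0 synonymous.
Position 3: none → 0 synonymous.
Total: 0 + 0 + 0 = 0.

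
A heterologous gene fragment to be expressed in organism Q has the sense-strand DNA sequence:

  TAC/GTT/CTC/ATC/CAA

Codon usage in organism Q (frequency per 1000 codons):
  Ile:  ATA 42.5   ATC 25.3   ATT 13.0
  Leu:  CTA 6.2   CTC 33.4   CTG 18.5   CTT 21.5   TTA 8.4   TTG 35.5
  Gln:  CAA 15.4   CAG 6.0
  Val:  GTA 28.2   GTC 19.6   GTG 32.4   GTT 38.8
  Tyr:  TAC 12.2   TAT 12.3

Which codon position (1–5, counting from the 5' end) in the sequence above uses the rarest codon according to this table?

Codon 1 TAC (Tyr): 12.2 per 1000.
Codon 2 GTT (Val): 38.8 per 1000.
Codon 3 CTC (Leu): 33.4 per 1000.
Codon 4 ATC (Ile): 25.3 per 1000.
Codon 5 CAA (Gln): 15.4 per 1000.
Lowest frequency is 12.2 at codon 1.

1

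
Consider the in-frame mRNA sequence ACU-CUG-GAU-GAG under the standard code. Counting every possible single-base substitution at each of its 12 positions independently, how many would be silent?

9

Codon 1 (ACU, Thr): 3 synonymous substitutions.
Codon 2 (CUG, Leu): 4 synonymous substitutions.
Codon 3 (GAU, Asp): 1 synonymous substitution.
Codon 4 (GAG, Glu): 1 synonymous substitution.
Total: 3 + 4 + 1 + 1 = 9.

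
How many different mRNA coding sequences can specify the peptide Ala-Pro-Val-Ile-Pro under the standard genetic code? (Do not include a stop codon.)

Ala: 4 codons.
Pro: 4 codons.
Val: 4 codons.
Ile: 3 codons.
Pro: 4 codons.
4 × 4 × 4 × 3 × 4 = 768.

768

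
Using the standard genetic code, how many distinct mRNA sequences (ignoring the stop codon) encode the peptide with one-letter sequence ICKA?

48

Ile: 3 codons.
Cys: 2 codons.
Lys: 2 codons.
Ala: 4 codons.
3 × 2 × 2 × 4 = 48.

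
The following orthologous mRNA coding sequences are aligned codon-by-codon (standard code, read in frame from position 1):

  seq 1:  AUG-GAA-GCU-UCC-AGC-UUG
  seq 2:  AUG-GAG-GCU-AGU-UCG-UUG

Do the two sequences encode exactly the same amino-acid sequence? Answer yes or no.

yes

Codon 1: AUG Met / AUG Met — identical.
Codon 2: GAA Glu / GAG Glu — synonymous.
Codon 3: GCU Ala / GCU Ala — identical.
Codon 4: UCC Ser / AGU Ser — synonymous.
Codon 5: AGC Ser / UCG Ser — synonymous.
Codon 6: UUG Leu / UUG Leu — identical.
Nonsynonymous differences: 0 → same protein.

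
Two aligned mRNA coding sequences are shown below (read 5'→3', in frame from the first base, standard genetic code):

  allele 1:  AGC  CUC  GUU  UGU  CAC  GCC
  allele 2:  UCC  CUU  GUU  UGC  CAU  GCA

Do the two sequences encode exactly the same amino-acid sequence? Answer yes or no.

Codon 1: AGC Ser / UCC Ser — synonymous.
Codon 2: CUC Leu / CUU Leu — synonymous.
Codon 3: GUU Val / GUU Val — identical.
Codon 4: UGU Cys / UGC Cys — synonymous.
Codon 5: CAC His / CAU His — synonymous.
Codon 6: GCC Ala / GCA Ala — synonymous.
Nonsynonymous differences: 0 → same protein.

yes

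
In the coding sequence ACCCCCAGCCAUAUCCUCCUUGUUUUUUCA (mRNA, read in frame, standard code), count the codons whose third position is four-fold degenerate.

Codon 1 ACC (Thr): third position 4-fold.
Codon 2 CCC (Pro): third position 4-fold.
Codon 3 AGC (Ser): third position 2-fold.
Codon 4 CAU (His): third position 2-fold.
Codon 5 AUC (Ile): third position 3-fold.
Codon 6 CUC (Leu): third position 4-fold.
Codon 7 CUU (Leu): third position 4-fold.
Codon 8 GUU (Val): third position 4-fold.
Codon 9 UUU (Phe): third position 2-fold.
Codon 10 UCA (Ser): third position 4-fold.
Four-fold degenerate third positions: 6.

6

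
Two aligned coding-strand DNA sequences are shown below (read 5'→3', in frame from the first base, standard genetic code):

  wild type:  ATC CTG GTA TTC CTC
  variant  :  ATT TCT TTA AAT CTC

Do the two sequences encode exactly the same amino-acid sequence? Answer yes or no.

no

Codon 1: ATC Ile / ATT Ile — synonymous.
Codon 2: CTG Leu / TCT Ser — nonsynonymous.
Codon 3: GTA Val / TTA Leu — nonsynonymous.
Codon 4: TTC Phe / AAT Asn — nonsynonymous.
Codon 5: CTC Leu / CTC Leu — identical.
Nonsynonymous differences: 3 → different protein.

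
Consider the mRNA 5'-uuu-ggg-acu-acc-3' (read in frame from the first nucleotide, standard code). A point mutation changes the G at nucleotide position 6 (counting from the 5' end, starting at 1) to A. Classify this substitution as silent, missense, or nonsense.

Position 6 falls in codon 2: GGG → Gly.
After the substitution the codon is GGA → Gly.
Both encode Gly, so the change is synonymous.

silent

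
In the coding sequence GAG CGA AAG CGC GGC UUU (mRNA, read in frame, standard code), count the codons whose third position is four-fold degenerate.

Codon 1 GAG (Glu): third position 2-fold.
Codon 2 CGA (Arg): third position 4-fold.
Codon 3 AAG (Lys): third position 2-fold.
Codon 4 CGC (Arg): third position 4-fold.
Codon 5 GGC (Gly): third position 4-fold.
Codon 6 UUU (Phe): third position 2-fold.
Four-fold degenerate third positions: 3.

3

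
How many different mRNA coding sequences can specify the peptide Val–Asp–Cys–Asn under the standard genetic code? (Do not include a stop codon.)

Val: 4 codons.
Asp: 2 codons.
Cys: 2 codons.
Asn: 2 codons.
4 × 2 × 2 × 2 = 32.

32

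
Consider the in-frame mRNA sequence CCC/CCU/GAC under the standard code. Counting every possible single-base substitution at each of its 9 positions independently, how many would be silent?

7

Codon 1 (CCC, Pro): 3 synonymous substitutions.
Codon 2 (CCU, Pro): 3 synonymous substitutions.
Codon 3 (GAC, Asp): 1 synonymous substitution.
Total: 3 + 3 + 1 = 7.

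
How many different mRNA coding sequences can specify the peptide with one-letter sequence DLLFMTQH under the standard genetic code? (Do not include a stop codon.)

2304

Asp: 2 codons.
Leu: 6 codons.
Leu: 6 codons.
Phe: 2 codons.
Met: 1 codon.
Thr: 4 codons.
Gln: 2 codons.
His: 2 codons.
2 × 6 × 6 × 2 × 1 × 4 × 2 × 2 = 2304.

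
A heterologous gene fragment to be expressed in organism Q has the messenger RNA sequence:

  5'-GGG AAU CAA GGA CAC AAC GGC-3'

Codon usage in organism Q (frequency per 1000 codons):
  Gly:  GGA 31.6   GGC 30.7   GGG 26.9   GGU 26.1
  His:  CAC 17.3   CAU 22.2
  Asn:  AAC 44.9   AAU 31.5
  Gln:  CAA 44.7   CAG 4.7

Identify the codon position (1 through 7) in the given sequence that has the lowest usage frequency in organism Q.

Codon 1 GGG (Gly): 26.9 per 1000.
Codon 2 AAU (Asn): 31.5 per 1000.
Codon 3 CAA (Gln): 44.7 per 1000.
Codon 4 GGA (Gly): 31.6 per 1000.
Codon 5 CAC (His): 17.3 per 1000.
Codon 6 AAC (Asn): 44.9 per 1000.
Codon 7 GGC (Gly): 30.7 per 1000.
Lowest frequency is 17.3 at codon 5.

5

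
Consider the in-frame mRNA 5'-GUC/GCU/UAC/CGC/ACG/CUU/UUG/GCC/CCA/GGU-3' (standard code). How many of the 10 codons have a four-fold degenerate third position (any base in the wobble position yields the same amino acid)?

Codon 1 GUC (Val): third position 4-fold.
Codon 2 GCU (Ala): third position 4-fold.
Codon 3 UAC (Tyr): third position 2-fold.
Codon 4 CGC (Arg): third position 4-fold.
Codon 5 ACG (Thr): third position 4-fold.
Codon 6 CUU (Leu): third position 4-fold.
Codon 7 UUG (Leu): third position 2-fold.
Codon 8 GCC (Ala): third position 4-fold.
Codon 9 CCA (Pro): third position 4-fold.
Codon 10 GGU (Gly): third position 4-fold.
Four-fold degenerate third positions: 8.

8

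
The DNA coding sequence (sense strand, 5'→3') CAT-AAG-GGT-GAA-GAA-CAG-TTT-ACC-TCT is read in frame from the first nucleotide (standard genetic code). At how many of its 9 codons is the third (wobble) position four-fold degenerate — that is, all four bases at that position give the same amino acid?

3

Codon 1 CAT (His): third position 2-fold.
Codon 2 AAG (Lys): third position 2-fold.
Codon 3 GGT (Gly): third position 4-fold.
Codon 4 GAA (Glu): third position 2-fold.
Codon 5 GAA (Glu): third position 2-fold.
Codon 6 CAG (Gln): third position 2-fold.
Codon 7 TTT (Phe): third position 2-fold.
Codon 8 ACC (Thr): third position 4-fold.
Codon 9 TCT (Ser): third position 4-fold.
Four-fold degenerate third positions: 3.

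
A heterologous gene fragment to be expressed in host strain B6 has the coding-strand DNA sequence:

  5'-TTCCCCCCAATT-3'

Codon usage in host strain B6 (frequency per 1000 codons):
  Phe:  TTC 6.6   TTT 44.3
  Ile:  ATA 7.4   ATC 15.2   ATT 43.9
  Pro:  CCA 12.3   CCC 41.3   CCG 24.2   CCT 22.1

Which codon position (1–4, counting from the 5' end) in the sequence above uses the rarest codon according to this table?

Codon 1 TTC (Phe): 6.6 per 1000.
Codon 2 CCC (Pro): 41.3 per 1000.
Codon 3 CCA (Pro): 12.3 per 1000.
Codon 4 ATT (Ile): 43.9 per 1000.
Lowest frequency is 6.6 at codon 1.

1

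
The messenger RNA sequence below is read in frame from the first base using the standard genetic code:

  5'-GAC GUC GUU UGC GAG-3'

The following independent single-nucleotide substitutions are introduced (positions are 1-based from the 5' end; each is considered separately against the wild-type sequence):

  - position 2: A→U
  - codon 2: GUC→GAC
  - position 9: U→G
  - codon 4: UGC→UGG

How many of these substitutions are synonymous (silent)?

1

Codon 1: GAC (Asp) → GUC (Val) — missense.
Codon 2: GUC (Val) → GAC (Asp) — missense.
Codon 3: GUU (Val) → GUG (Val) — synonymous.
Codon 4: UGC (Cys) → UGG (Trp) — missense.
Synonymous: 1 of 4.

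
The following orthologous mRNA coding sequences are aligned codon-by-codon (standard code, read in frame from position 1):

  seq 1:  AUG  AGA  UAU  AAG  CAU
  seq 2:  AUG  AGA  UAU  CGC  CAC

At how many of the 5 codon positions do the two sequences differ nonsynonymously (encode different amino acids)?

1

Codon 1: AUG Met / AUG Met — identical.
Codon 2: AGA Arg / AGA Arg — identical.
Codon 3: UAU Tyr / UAU Tyr — identical.
Codon 4: AAG Lys / CGC Arg — nonsynonymous.
Codon 5: CAU His / CAC His — synonymous.
Nonsynonymous differences: 1.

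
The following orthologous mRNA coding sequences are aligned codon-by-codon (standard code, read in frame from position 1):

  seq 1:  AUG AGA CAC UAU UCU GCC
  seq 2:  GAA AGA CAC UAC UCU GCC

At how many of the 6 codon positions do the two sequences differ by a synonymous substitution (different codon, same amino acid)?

1

Codon 1: AUG Met / GAA Glu — nonsynonymous.
Codon 2: AGA Arg / AGA Arg — identical.
Codon 3: CAC His / CAC His — identical.
Codon 4: UAU Tyr / UAC Tyr — synonymous.
Codon 5: UCU Ser / UCU Ser — identical.
Codon 6: GCC Ala / GCC Ala — identical.
Synonymous differences: 1.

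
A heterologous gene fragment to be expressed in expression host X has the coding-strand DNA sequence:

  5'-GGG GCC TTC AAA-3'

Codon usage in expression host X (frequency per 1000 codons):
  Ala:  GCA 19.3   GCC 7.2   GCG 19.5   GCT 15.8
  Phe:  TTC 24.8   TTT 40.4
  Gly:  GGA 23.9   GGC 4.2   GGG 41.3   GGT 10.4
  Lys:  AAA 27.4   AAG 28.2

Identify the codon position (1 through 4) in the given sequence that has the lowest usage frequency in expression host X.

Codon 1 GGG (Gly): 41.3 per 1000.
Codon 2 GCC (Ala): 7.2 per 1000.
Codon 3 TTC (Phe): 24.8 per 1000.
Codon 4 AAA (Lys): 27.4 per 1000.
Lowest frequency is 7.2 at codon 2.

2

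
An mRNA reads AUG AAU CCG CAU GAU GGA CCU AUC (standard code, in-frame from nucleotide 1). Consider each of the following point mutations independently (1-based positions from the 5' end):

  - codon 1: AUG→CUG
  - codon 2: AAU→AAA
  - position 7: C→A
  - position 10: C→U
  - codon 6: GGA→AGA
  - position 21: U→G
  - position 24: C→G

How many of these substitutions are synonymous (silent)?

Codon 1: AUG (Met) → CUG (Leu) — missense.
Codon 2: AAU (Asn) → AAA (Lys) — missense.
Codon 3: CCG (Pro) → ACG (Thr) — missense.
Codon 4: CAU (His) → UAU (Tyr) — missense.
Codon 6: GGA (Gly) → AGA (Arg) — missense.
Codon 7: CCU (Pro) → CCG (Pro) — synonymous.
Codon 8: AUC (Ile) → AUG (Met) — missense.
Synonymous: 1 of 7.

1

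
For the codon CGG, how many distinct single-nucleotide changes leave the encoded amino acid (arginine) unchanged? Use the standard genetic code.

Position 1: AGG → 1 synonymous.
Position 2: none → 0 synonymous.
Position 3: CGU, CGC, CGA → 3 synonymous.
Total: 1 + 0 + 3 = 4.

4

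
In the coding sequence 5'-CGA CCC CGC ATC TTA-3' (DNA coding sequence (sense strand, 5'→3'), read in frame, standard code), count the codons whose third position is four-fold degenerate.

3

Codon 1 CGA (Arg): third position 4-fold.
Codon 2 CCC (Pro): third position 4-fold.
Codon 3 CGC (Arg): third position 4-fold.
Codon 4 ATC (Ile): third position 3-fold.
Codon 5 TTA (Leu): third position 2-fold.
Four-fold degenerate third positions: 3.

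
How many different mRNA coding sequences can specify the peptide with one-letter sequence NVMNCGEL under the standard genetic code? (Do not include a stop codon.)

1536

Asn: 2 codons.
Val: 4 codons.
Met: 1 codon.
Asn: 2 codons.
Cys: 2 codons.
Gly: 4 codons.
Glu: 2 codons.
Leu: 6 codons.
2 × 4 × 1 × 2 × 2 × 4 × 2 × 6 = 1536.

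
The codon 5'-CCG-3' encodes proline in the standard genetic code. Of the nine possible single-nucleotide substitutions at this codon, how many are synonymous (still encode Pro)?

3

Position 1: none → 0 synonymous.
Position 2: none → 0 synonymous.
Position 3: CCT, CCC, CCA → 3 synonymous.
Total: 0 + 0 + 3 = 3.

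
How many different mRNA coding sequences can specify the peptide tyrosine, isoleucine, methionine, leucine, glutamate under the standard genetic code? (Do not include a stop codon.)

Tyr: 2 codons.
Ile: 3 codons.
Met: 1 codon.
Leu: 6 codons.
Glu: 2 codons.
2 × 3 × 1 × 6 × 2 = 72.

72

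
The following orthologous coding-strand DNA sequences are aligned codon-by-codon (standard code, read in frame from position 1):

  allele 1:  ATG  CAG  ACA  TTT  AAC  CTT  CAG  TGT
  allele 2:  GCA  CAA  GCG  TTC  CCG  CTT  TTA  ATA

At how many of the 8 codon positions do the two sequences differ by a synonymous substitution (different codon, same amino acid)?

2

Codon 1: ATG Met / GCA Ala — nonsynonymous.
Codon 2: CAG Gln / CAA Gln — synonymous.
Codon 3: ACA Thr / GCG Ala — nonsynonymous.
Codon 4: TTT Phe / TTC Phe — synonymous.
Codon 5: AAC Asn / CCG Pro — nonsynonymous.
Codon 6: CTT Leu / CTT Leu — identical.
Codon 7: CAG Gln / TTA Leu — nonsynonymous.
Codon 8: TGT Cys / ATA Ile — nonsynonymous.
Synonymous differences: 2.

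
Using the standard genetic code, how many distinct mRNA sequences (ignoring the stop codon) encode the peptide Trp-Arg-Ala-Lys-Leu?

288

Trp: 1 codon.
Arg: 6 codons.
Ala: 4 codons.
Lys: 2 codons.
Leu: 6 codons.
1 × 6 × 4 × 2 × 6 = 288.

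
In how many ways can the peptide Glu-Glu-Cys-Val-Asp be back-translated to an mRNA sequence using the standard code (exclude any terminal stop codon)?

Glu: 2 codons.
Glu: 2 codons.
Cys: 2 codons.
Val: 4 codons.
Asp: 2 codons.
2 × 2 × 2 × 4 × 2 = 64.

64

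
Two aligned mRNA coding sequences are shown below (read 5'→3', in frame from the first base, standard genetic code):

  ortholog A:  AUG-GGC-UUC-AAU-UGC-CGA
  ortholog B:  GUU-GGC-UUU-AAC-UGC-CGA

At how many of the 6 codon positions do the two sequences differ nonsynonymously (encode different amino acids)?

Codon 1: AUG Met / GUU Val — nonsynonymous.
Codon 2: GGC Gly / GGC Gly — identical.
Codon 3: UUC Phe / UUU Phe — synonymous.
Codon 4: AAU Asn / AAC Asn — synonymous.
Codon 5: UGC Cys / UGC Cys — identical.
Codon 6: CGA Arg / CGA Arg — identical.
Nonsynonymous differences: 1.

1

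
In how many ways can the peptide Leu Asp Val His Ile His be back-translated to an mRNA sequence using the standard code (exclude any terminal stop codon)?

Leu: 6 codons.
Asp: 2 codons.
Val: 4 codons.
His: 2 codons.
Ile: 3 codons.
His: 2 codons.
6 × 2 × 4 × 2 × 3 × 2 = 576.

576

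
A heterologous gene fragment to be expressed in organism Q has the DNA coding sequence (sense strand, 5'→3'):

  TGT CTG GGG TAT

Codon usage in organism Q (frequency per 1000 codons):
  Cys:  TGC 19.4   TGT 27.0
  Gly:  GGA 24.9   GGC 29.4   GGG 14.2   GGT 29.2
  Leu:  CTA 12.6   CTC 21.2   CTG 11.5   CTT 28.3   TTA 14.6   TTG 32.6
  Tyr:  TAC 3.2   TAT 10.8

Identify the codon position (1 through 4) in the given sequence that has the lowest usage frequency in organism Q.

4

Codon 1 TGT (Cys): 27.0 per 1000.
Codon 2 CTG (Leu): 11.5 per 1000.
Codon 3 GGG (Gly): 14.2 per 1000.
Codon 4 TAT (Tyr): 10.8 per 1000.
Lowest frequency is 10.8 at codon 4.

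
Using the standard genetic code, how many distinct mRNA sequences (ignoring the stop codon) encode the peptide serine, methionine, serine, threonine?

Ser: 6 codons.
Met: 1 codon.
Ser: 6 codons.
Thr: 4 codons.
6 × 1 × 6 × 4 = 144.

144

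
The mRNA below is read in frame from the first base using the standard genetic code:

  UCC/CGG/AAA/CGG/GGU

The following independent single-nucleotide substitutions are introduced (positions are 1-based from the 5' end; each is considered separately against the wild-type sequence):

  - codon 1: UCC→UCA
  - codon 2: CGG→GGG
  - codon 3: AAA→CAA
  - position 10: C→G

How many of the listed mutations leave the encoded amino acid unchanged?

1

Codon 1: UCC (Ser) → UCA (Ser) — synonymous.
Codon 2: CGG (Arg) → GGG (Gly) — missense.
Codon 3: AAA (Lys) → CAA (Gln) — missense.
Codon 4: CGG (Arg) → GGG (Gly) — missense.
Synonymous: 1 of 4.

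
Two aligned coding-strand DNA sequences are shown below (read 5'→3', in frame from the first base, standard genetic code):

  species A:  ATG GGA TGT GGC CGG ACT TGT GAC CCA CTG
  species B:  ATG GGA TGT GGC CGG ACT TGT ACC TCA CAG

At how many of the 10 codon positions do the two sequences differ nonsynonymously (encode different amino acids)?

3

Codon 1: ATG Met / ATG Met — identical.
Codon 2: GGA Gly / GGA Gly — identical.
Codon 3: TGT Cys / TGT Cys — identical.
Codon 4: GGC Gly / GGC Gly — identical.
Codon 5: CGG Arg / CGG Arg — identical.
Codon 6: ACT Thr / ACT Thr — identical.
Codon 7: TGT Cys / TGT Cys — identical.
Codon 8: GAC Asp / ACC Thr — nonsynonymous.
Codon 9: CCA Pro / TCA Ser — nonsynonymous.
Codon 10: CTG Leu / CAG Gln — nonsynonymous.
Nonsynonymous differences: 3.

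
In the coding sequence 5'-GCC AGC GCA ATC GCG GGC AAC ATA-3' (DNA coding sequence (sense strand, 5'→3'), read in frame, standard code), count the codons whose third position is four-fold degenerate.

4

Codon 1 GCC (Ala): third position 4-fold.
Codon 2 AGC (Ser): third position 2-fold.
Codon 3 GCA (Ala): third position 4-fold.
Codon 4 ATC (Ile): third position 3-fold.
Codon 5 GCG (Ala): third position 4-fold.
Codon 6 GGC (Gly): third position 4-fold.
Codon 7 AAC (Asn): third position 2-fold.
Codon 8 ATA (Ile): third position 3-fold.
Four-fold degenerate third positions: 4.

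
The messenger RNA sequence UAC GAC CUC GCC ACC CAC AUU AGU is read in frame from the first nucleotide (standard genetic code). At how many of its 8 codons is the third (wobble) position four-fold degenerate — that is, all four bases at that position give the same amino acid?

3

Codon 1 UAC (Tyr): third position 2-fold.
Codon 2 GAC (Asp): third position 2-fold.
Codon 3 CUC (Leu): third position 4-fold.
Codon 4 GCC (Ala): third position 4-fold.
Codon 5 ACC (Thr): third position 4-fold.
Codon 6 CAC (His): third position 2-fold.
Codon 7 AUU (Ile): third position 3-fold.
Codon 8 AGU (Ser): third position 2-fold.
Four-fold degenerate third positions: 3.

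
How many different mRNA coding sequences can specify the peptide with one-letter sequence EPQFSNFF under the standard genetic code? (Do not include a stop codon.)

1536

Glu: 2 codons.
Pro: 4 codons.
Gln: 2 codons.
Phe: 2 codons.
Ser: 6 codons.
Asn: 2 codons.
Phe: 2 codons.
Phe: 2 codons.
2 × 4 × 2 × 2 × 6 × 2 × 2 × 2 = 1536.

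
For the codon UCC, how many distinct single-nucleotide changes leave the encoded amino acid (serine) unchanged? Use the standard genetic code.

Position 1: none → 0 synonymous.
Position 2: none → 0 synonymous.
Position 3: UCU, UCA, UCG → 3 synonymous.
Total: 0 + 0 + 3 = 3.

3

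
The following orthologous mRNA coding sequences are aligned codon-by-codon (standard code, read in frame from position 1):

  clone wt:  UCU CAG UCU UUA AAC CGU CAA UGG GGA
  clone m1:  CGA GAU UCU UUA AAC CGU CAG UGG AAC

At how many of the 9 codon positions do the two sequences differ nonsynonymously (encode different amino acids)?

Codon 1: UCU Ser / CGA Arg — nonsynonymous.
Codon 2: CAG Gln / GAU Asp — nonsynonymous.
Codon 3: UCU Ser / UCU Ser — identical.
Codon 4: UUA Leu / UUA Leu — identical.
Codon 5: AAC Asn / AAC Asn — identical.
Codon 6: CGU Arg / CGU Arg — identical.
Codon 7: CAA Gln / CAG Gln — synonymous.
Codon 8: UGG Trp / UGG Trp — identical.
Codon 9: GGA Gly / AAC Asn — nonsynonymous.
Nonsynonymous differences: 3.

3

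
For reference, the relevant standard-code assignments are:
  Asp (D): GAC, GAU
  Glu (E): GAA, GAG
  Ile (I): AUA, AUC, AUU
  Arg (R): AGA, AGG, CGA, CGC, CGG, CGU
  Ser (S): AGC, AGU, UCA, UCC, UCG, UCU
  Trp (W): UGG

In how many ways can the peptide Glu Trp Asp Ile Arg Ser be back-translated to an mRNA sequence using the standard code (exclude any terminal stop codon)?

Glu: 2 codons.
Trp: 1 codon.
Asp: 2 codons.
Ile: 3 codons.
Arg: 6 codons.
Ser: 6 codons.
2 × 1 × 2 × 3 × 6 × 6 = 432.

432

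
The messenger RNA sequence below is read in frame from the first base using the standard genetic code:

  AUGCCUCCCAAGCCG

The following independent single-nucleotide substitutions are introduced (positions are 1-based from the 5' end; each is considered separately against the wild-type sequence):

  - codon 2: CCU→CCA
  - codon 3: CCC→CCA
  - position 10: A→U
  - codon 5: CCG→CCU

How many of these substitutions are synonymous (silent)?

3

Codon 2: CCU (Pro) → CCA (Pro) — synonymous.
Codon 3: CCC (Pro) → CCA (Pro) — synonymous.
Codon 4: AAG (Lys) → UAG (Stop) — nonsense.
Codon 5: CCG (Pro) → CCU (Pro) — synonymous.
Synonymous: 3 of 4.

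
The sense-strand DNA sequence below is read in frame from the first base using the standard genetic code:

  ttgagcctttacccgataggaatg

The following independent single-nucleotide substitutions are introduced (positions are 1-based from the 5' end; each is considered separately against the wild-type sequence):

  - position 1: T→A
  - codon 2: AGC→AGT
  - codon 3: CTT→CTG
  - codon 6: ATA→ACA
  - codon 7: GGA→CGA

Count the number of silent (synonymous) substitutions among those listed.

Codon 1: TTG (Leu) → ATG (Met) — missense.
Codon 2: AGC (Ser) → AGT (Ser) — synonymous.
Codon 3: CTT (Leu) → CTG (Leu) — synonymous.
Codon 6: ATA (Ile) → ACA (Thr) — missense.
Codon 7: GGA (Gly) → CGA (Arg) — missense.
Synonymous: 2 of 5.

2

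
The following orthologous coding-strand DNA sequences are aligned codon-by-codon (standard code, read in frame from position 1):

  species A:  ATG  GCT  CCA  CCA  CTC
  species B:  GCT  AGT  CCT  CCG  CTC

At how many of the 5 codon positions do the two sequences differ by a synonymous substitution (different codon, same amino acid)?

2

Codon 1: ATG Met / GCT Ala — nonsynonymous.
Codon 2: GCT Ala / AGT Ser — nonsynonymous.
Codon 3: CCA Pro / CCT Pro — synonymous.
Codon 4: CCA Pro / CCG Pro — synonymous.
Codon 5: CTC Leu / CTC Leu — identical.
Synonymous differences: 2.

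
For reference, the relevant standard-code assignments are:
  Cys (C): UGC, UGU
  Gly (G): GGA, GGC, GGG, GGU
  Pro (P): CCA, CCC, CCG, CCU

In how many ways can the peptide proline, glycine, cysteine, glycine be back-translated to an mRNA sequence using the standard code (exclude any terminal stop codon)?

Pro: 4 codons.
Gly: 4 codons.
Cys: 2 codons.
Gly: 4 codons.
4 × 4 × 2 × 4 = 128.

128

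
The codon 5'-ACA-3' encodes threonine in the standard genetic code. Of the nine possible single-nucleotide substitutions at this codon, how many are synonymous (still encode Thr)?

Position 1: none → 0 synonymous.
Position 2: none → 0 synonymous.
Position 3: ACU, ACC, ACG → 3 synonymous.
Total: 0 + 0 + 3 = 3.

3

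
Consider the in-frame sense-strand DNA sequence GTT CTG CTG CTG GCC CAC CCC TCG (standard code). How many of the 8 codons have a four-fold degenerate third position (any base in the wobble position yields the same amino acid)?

Codon 1 GTT (Val): third position 4-fold.
Codon 2 CTG (Leu): third position 4-fold.
Codon 3 CTG (Leu): third position 4-fold.
Codon 4 CTG (Leu): third position 4-fold.
Codon 5 GCC (Ala): third position 4-fold.
Codon 6 CAC (His): third position 2-fold.
Codon 7 CCC (Pro): third position 4-fold.
Codon 8 TCG (Ser): third position 4-fold.
Four-fold degenerate third positions: 7.

7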